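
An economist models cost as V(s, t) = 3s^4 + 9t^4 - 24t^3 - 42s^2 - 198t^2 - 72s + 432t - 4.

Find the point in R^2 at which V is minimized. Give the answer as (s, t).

V(s,t) separates as P(s) + Q(t) − 4, so its minimum is min P + min Q − 4.
P'(s) = 12(s - 3)(s + 1)(s + 2) vanishes at s ∈ {-2, -1, 3}; Q'(t) = 36(t - 4)(t - 1)(t + 3) vanishes at t ∈ {-3, 1, 4}.
Local minima of P (where P''>0): P(-2)=24, P(3)=-351. Local minima of Q: Q(-3)=-1701, Q(4)=-672.
So the global minimum of V is P(3) + Q(-3) − 4 = -351 − 1701 − 4 = -2056, attained at (3, -3).

(3, -3)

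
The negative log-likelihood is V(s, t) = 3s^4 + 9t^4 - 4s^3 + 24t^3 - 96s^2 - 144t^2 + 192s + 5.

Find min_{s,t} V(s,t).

V(s,t) separates as P(s) + Q(t) + 5, so its minimum is min P + min Q + 5.
P'(s) = 12(s - 4)(s - 1)(s + 4) vanishes at s ∈ {-4, 1, 4}; Q'(t) = 36t(t - 2)(t + 4) vanishes at t ∈ {-4, 0, 2}.
Local minima of P (where P''>0): P(-4)=-1280, P(4)=-256. Local minima of Q: Q(-4)=-1536, Q(2)=-240.
So the global minimum of V is P(-4) + Q(-4) + 5 = -1280 − 1536 + 5 = -2811, attained at (-4, -4).

-2811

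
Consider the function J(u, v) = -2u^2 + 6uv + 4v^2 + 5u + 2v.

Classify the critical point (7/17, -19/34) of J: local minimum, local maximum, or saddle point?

saddle point

The Hessian of J is constant: H = [[-4, 6], [6, 8]].
det(H) = (-4)·8 − 6² = -68.
Since det(H) < 0, H is indefinite and the critical point is a saddle point.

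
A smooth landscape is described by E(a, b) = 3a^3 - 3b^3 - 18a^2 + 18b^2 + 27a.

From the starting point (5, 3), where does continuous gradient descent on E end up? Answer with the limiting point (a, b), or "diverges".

(3, 0)

E is separable, so gradient descent decouples: a follows -∂E/∂a, b follows -∂E/∂b.
∂E/∂a = 9(a - 3)(a - 1); at a=5 this is 72, so a decreases.
∂E/∂b = -9b(b - 4); at b=3 this is 27, so b decreases.
a converges to its nearest critical value 3 (a local min of the a-part); b converges to 0. The iterate converges to (3, 0).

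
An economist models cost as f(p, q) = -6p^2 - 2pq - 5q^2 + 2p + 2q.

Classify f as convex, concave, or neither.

concave

f is quadratic, so its Hessian is the constant matrix H = [[-12, -2], [-2, -10]].
det(H) = 116, tr(H) = -22.
det(H) > 0 and tr(H) < 0, so H is negative definite everywhere: concave.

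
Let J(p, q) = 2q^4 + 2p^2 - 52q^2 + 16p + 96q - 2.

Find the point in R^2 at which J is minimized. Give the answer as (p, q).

J(p,q) separates as A(p) + B(q) − 2, so its minimum is min A + min B − 2.
A'(p) = 4p + 16 vanishes at p ∈ {-4}; B'(q) = 8(q - 3)(q - 1)(q + 4) vanishes at q ∈ {-4, 1, 3}.
Local minima of A (where A''>0): A(-4)=-32. Local minima of B: B(-4)=-704, B(3)=-18.
So the global minimum of J is A(-4) + B(-4) − 2 = -32 − 704 − 2 = -738, attained at (-4, -4).

(-4, -4)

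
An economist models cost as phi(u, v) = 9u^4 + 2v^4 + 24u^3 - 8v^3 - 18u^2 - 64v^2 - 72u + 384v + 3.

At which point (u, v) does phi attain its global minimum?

(1, -4)

phi(u,v) separates as P(u) + Q(v) + 3, so its minimum is min P + min Q + 3.
P'(u) = 36(u - 1)(u + 1)(u + 2) vanishes at u ∈ {-2, -1, 1}; Q'(v) = 8(v - 4)(v - 3)(v + 4) vanishes at v ∈ {-4, 3, 4}.
Local minima of P (where P''>0): P(-2)=24, P(1)=-57. Local minima of Q: Q(-4)=-1536, Q(4)=512.
So the global minimum of phi is P(1) + Q(-4) + 3 = -57 − 1536 + 3 = -1590, attained at (1, -4).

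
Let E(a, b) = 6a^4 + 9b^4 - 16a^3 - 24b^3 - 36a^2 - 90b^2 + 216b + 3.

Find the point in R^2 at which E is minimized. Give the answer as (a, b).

E(a,b) separates as P(a) + Q(b) + 3, so its minimum is min P + min Q + 3.
P'(a) = 24a(a - 3)(a + 1) vanishes at a ∈ {-1, 0, 3}; Q'(b) = 36(b - 3)(b - 1)(b + 2) vanishes at b ∈ {-2, 1, 3}.
Local minima of P (where P''>0): P(-1)=-14, P(3)=-270. Local minima of Q: Q(-2)=-456, Q(3)=-81.
So the global minimum of E is P(3) + Q(-2) + 3 = -270 − 456 + 3 = -723, attained at (3, -2).

(3, -2)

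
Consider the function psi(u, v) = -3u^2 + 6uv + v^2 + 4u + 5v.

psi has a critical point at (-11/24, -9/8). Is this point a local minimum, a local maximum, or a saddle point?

saddle point

The Hessian of psi is constant: H = [[-6, 6], [6, 2]].
det(H) = (-6)·2 − 6² = -48.
Since det(H) < 0, H is indefinite and the critical point is a saddle point.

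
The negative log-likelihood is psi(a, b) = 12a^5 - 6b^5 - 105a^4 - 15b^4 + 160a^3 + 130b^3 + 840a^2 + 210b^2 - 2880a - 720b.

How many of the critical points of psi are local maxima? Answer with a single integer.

psi separates as a function of a plus a function of b, so ∇psi=0 decouples.
∂psi/∂a = 60(a - 4)(a - 3)(a - 2)(a + 2) = 0 at a ∈ {-2, 2, 3, 4}; ∂psi/∂b = -30(b - 3)(b - 1)(b + 2)(b + 4) = 0 at b ∈ {-4, -2, 1, 3}.
The Hessian is diagonal: diag(psi_aa, psi_bb). Second derivatives: psi_aa(-2)=-7200, psi_aa(2)=480, psi_aa(3)=-300, psi_aa(4)=720; psi_bb(-4)=2100, psi_bb(-2)=-900, psi_bb(1)=900, psi_bb(3)=-2100.
Local maxima occur where both diagonal entries negative: (-2, -2), (-2, 3), (3, -2), (3, 3). Count: 4.

4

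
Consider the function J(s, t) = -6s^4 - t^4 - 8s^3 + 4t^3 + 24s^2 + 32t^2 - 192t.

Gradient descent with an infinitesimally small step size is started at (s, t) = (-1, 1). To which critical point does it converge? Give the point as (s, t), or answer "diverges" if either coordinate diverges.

J is separable, so gradient descent decouples: s follows -∂J/∂s, t follows -∂J/∂t.
∂J/∂s = -24s(s - 1)(s + 2); at s=-1 this is -48, so s increases.
∂J/∂t = -4(t - 4)(t - 3)(t + 4); at t=1 this is -120, so t increases.
s converges to its nearest critical value 0 (a local min of the s-part); t converges to 3. The iterate converges to (0, 3).

(0, 3)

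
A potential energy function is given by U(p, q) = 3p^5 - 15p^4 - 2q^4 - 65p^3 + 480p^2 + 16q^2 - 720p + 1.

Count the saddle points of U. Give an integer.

6

U separates as a function of p plus a function of q, so ∇U=0 decouples.
∂U/∂p = 15(p - 4)(p - 3)(p - 1)(p + 4) = 0 at p ∈ {-4, 1, 3, 4}; ∂U/∂q = -8q(q - 2)(q + 2) = 0 at q ∈ {-2, 0, 2}.
The Hessian is diagonal: diag(U_pp, U_qq). Second derivatives: U_pp(-4)=-4200, U_pp(1)=450, U_pp(3)=-210, U_pp(4)=360; U_qq(-2)=-64, U_qq(0)=32, U_qq(2)=-64.
Saddle points occur where the two diagonal entries have opposite signs: (-4, 0), (1, -2), (1, 2), (3, 0), (4, -2), (4, 2). Count: 6.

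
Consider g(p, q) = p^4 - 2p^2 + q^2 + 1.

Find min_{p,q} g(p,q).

0

g(p,q) separates as A(p) + B(q) + 1, so its minimum is min A + min B + 1.
A'(p) = 4p(p - 1)(p + 1) vanishes at p ∈ {-1, 0, 1}; B'(q) = 2q vanishes at q ∈ {0}.
Local minima of A (where A''>0): A(-1)=-1, A(1)=-1. Local minima of B: B(0)=0.
So the global minimum of g is A(-1) + B(0) + 1 = -1 + 0 + 1 = 0, attained at (-1, 0).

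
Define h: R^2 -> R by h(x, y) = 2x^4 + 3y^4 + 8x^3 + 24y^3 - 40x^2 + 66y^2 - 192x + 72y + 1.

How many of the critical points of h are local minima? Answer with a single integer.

h separates as a function of x plus a function of y, so ∇h=0 decouples.
∂h/∂x = 8(x - 3)(x + 2)(x + 4) = 0 at x ∈ {-4, -2, 3}; ∂h/∂y = 12(y + 1)(y + 2)(y + 3) = 0 at y ∈ {-3, -2, -1}.
The Hessian is diagonal: diag(h_xx, h_yy). Second derivatives: h_xx(-4)=112, h_xx(-2)=-80, h_xx(3)=280; h_yy(-3)=24, h_yy(-2)=-12, h_yy(-1)=24.
Local minima occur where both diagonal entries positive: (-4, -3), (-4, -1), (3, -3), (3, -1). Count: 4.

4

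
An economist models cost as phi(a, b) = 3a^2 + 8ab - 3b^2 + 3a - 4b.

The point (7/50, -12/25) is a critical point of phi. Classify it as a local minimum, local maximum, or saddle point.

The Hessian of phi is constant: H = [[6, 8], [8, -6]].
det(H) = 6·(-6) − 8² = -100.
Since det(H) < 0, H is indefinite and the critical point is a saddle point.

saddle point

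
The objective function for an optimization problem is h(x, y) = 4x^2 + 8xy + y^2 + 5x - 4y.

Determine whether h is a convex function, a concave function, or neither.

h is quadratic, so its Hessian is the constant matrix H = [[8, 8], [8, 2]].
det(H) = -48, tr(H) = 10.
det(H) < 0, so H is indefinite: neither convex nor concave.

neither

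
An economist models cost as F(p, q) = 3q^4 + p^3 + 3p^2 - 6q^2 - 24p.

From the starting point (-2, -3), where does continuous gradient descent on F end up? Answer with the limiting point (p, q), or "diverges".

F is separable, so gradient descent decouples: p follows -∂F/∂p, q follows -∂F/∂q.
∂F/∂p = 3(p - 2)(p + 4); at p=-2 this is -24, so p increases.
∂F/∂q = 12q(q - 1)(q + 1); at q=-3 this is -288, so q increases.
p converges to its nearest critical value 2 (a local min of the p-part); q converges to -1. The iterate converges to (2, -1).

(2, -1)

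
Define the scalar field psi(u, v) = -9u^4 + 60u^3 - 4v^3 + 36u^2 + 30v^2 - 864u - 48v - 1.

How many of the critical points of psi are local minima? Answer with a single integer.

1

psi separates as a function of u plus a function of v, so ∇psi=0 decouples.
∂psi/∂u = -36(u - 4)(u - 3)(u + 2) = 0 at u ∈ {-2, 3, 4}; ∂psi/∂v = -12(v - 4)(v - 1) = 0 at v ∈ {1, 4}.
The Hessian is diagonal: diag(psi_uu, psi_vv). Second derivatives: psi_uu(-2)=-1080, psi_uu(3)=180, psi_uu(4)=-216; psi_vv(1)=36, psi_vv(4)=-36.
Local minima occur where both diagonal entries positive: (3, 1). Count: 1.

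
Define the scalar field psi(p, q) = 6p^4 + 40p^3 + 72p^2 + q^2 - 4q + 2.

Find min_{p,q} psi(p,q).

-2

psi(p,q) separates as A(p) + B(q) + 2, so its minimum is min A + min B + 2.
A'(p) = 24p(p + 2)(p + 3) vanishes at p ∈ {-3, -2, 0}; B'(q) = 2q - 4 vanishes at q ∈ {2}.
Local minima of A (where A''>0): A(-3)=54, A(0)=0. Local minima of B: B(2)=-4.
So the global minimum of psi is A(0) + B(2) + 2 = 0 − 4 + 2 = -2, attained at (0, 2).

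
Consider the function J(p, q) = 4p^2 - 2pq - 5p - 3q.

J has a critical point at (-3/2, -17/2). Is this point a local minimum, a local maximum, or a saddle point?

saddle point

The Hessian of J is constant: H = [[8, -2], [-2, 0]].
det(H) = 8·0 − (-2)² = -4.
Since det(H) < 0, H is indefinite and the critical point is a saddle point.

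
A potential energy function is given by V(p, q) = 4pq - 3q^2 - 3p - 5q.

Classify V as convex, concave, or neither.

V is quadratic, so its Hessian is the constant matrix H = [[0, 4], [4, -6]].
det(H) = -16, tr(H) = -6.
det(H) < 0, so H is indefinite: neither convex nor concave.

neither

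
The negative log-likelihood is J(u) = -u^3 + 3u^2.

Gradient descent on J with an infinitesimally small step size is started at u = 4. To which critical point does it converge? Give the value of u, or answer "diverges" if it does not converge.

diverges

J'(u) = -3u(u - 2), so J'(4) = -24.
Gradient descent moves in the -J' direction, i.e. u is increasing.
There is no critical point above u=4, and J' keeps the same sign, so the iterate runs off to +∞.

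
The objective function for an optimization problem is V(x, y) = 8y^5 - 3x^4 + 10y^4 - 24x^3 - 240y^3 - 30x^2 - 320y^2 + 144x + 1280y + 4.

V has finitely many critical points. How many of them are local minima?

2

V separates as a function of x plus a function of y, so ∇V=0 decouples.
∂V/∂x = -12(x - 1)(x + 3)(x + 4) = 0 at x ∈ {-4, -3, 1}; ∂V/∂y = 40(y - 4)(y - 1)(y + 2)(y + 4) = 0 at y ∈ {-4, -2, 1, 4}.
The Hessian is diagonal: diag(V_xx, V_yy). Second derivatives: V_xx(-4)=-60, V_xx(-3)=48, V_xx(1)=-240; V_yy(-4)=-3200, V_yy(-2)=1440, V_yy(1)=-1800, V_yy(4)=5760.
Local minima occur where both diagonal entries positive: (-3, -2), (-3, 4). Count: 2.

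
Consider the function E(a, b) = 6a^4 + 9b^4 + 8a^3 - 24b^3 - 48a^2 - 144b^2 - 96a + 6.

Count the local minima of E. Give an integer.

E separates as a function of a plus a function of b, so ∇E=0 decouples.
∂E/∂a = 24(a - 2)(a + 1)(a + 2) = 0 at a ∈ {-2, -1, 2}; ∂E/∂b = 36b(b - 4)(b + 2) = 0 at b ∈ {-2, 0, 4}.
The Hessian is diagonal: diag(E_aa, E_bb). Second derivatives: E_aa(-2)=96, E_aa(-1)=-72, E_aa(2)=288; E_bb(-2)=432, E_bb(0)=-288, E_bb(4)=864.
Local minima occur where both diagonal entries positive: (-2, -2), (-2, 4), (2, -2), (2, 4). Count: 4.

4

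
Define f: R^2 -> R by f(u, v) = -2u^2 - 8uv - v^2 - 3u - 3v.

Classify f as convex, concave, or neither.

neither

f is quadratic, so its Hessian is the constant matrix H = [[-4, -8], [-8, -2]].
det(H) = -56, tr(H) = -6.
det(H) < 0, so H is indefinite: neither convex nor concave.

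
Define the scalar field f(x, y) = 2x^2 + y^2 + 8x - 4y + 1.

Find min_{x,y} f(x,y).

-11

f(x,y) separates as P(x) + Q(y) + 1, so its minimum is min P + min Q + 1.
P'(x) = 4x + 8 vanishes at x ∈ {-2}; Q'(y) = 2y - 4 vanishes at y ∈ {2}.
Local minima of P (where P''>0): P(-2)=-8. Local minima of Q: Q(2)=-4.
So the global minimum of f is P(-2) + Q(2) + 1 = -8 − 4 + 1 = -11, attained at (-2, 2).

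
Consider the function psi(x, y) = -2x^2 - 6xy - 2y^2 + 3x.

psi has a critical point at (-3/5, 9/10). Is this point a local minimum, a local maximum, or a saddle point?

saddle point

The Hessian of psi is constant: H = [[-4, -6], [-6, -4]].
det(H) = (-4)·(-4) − (-6)² = -20.
Since det(H) < 0, H is indefinite and the critical point is a saddle point.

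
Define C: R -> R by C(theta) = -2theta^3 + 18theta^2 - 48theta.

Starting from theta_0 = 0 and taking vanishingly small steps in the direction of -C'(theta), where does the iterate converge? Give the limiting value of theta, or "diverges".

2

C'(theta) = -6(theta - 4)(theta - 2), so C'(0) = -48.
Gradient descent moves in the -C' direction, i.e. theta is increasing.
The nearest critical point in that direction is theta = 2, where C'' = 12 > 0 (a local minimum). The iterate converges there.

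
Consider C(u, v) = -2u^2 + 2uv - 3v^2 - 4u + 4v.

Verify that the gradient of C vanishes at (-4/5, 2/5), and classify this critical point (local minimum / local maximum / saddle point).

local maximum

∇C = (-4u + 2v - 4, 2u - 6v + 4); substituting (-4/5, 2/5) gives ∇C = (0, 0), so (-4/5, 2/5) is indeed a critical point.
The Hessian of C is constant: H = [[-4, 2], [2, -6]].
det(H) = (-4)·(-6) − 2² = 20.
det(H) > 0 and tr(H) = -10 < 0, so H is negative definite and the point is a local maximum.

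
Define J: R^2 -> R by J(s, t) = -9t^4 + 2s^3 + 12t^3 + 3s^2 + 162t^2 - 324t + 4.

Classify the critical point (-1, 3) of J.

local maximum

The mixed partial ∂²J/∂s∂t is 0, so the Hessian at any point is diag(J_ss, J_tt) = diag(6(2s + 1), 36(-3t^2 + 2t + 9)).
At (-1, 3): H = diag(-6, -432).
Both eigenvalues are negative, so H is negative definite: a local maximum.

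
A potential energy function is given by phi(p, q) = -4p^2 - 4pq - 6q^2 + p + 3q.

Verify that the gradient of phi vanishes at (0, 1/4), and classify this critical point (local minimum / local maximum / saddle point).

local maximum

∇phi = (-8p - 4q + 1, -4p - 12q + 3); substituting (0, 1/4) gives ∇phi = (0, 0), so (0, 1/4) is indeed a critical point.
The Hessian of phi is constant: H = [[-8, -4], [-4, -12]].
det(H) = (-8)·(-12) − (-4)² = 80.
det(H) > 0 and tr(H) = -20 < 0, so H is negative definite and the point is a local maximum.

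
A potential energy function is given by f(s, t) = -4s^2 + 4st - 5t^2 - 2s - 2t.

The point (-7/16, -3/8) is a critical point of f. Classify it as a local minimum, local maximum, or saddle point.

The Hessian of f is constant: H = [[-8, 4], [4, -10]].
det(H) = (-8)·(-10) − 4² = 64.
det(H) > 0 and tr(H) = -18 < 0, so H is negative definite and the point is a local maximum.

local maximum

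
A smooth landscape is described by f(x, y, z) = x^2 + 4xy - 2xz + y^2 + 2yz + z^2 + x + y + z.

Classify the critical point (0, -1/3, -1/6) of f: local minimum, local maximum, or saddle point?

saddle point

The Hessian is constant: H = [[2, 4, -2], [4, 2, 2], [-2, 2, 2]].
Leading principal minors: Δ₁ = 2, Δ₂ = -12, Δ₃ = -72.
The minors fit neither the all-positive nor the alternating-sign pattern, so H is indefinite: a saddle point.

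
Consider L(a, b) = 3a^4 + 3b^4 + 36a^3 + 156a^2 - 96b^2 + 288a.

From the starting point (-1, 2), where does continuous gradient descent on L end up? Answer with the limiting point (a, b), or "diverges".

L is separable, so gradient descent decouples: a follows -∂L/∂a, b follows -∂L/∂b.
∂L/∂a = 12(a + 2)(a + 3)(a + 4); at a=-1 this is 72, so a decreases.
∂L/∂b = 12b(b - 4)(b + 4); at b=2 this is -288, so b increases.
a converges to its nearest critical value -2 (a local min of the a-part); b converges to 4. The iterate converges to (-2, 4).

(-2, 4)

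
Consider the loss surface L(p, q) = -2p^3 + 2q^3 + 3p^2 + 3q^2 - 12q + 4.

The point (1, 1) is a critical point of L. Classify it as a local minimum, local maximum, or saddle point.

saddle point

The mixed partial ∂²L/∂p∂q is 0, so the Hessian at any point is diag(L_pp, L_qq) = diag(6(-2p + 1), 6(2q + 1)).
At (1, 1): H = diag(-6, 18).
The eigenvalues have opposite signs, so H is indefinite: a saddle point.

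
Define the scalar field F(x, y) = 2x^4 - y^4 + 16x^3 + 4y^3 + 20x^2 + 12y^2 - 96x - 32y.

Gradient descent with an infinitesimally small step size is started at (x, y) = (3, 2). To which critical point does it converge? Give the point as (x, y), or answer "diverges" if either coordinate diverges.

(1, 1)

F is separable, so gradient descent decouples: x follows -∂F/∂x, y follows -∂F/∂y.
∂F/∂x = 8(x - 1)(x + 3)(x + 4); at x=3 this is 672, so x decreases.
∂F/∂y = -4(y - 4)(y - 1)(y + 2); at y=2 this is 32, so y decreases.
x converges to its nearest critical value 1 (a local min of the x-part); y converges to 1. The iterate converges to (1, 1).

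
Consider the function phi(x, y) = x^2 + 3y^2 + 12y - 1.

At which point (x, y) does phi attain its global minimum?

phi(x,y) separates as P(x) + Q(y) − 1, so its minimum is min P + min Q − 1.
P'(x) = 2x vanishes at x ∈ {0}; Q'(y) = 6y + 12 vanishes at y ∈ {-2}.
Local minima of P (where P''>0): P(0)=0. Local minima of Q: Q(-2)=-12.
So the global minimum of phi is P(0) + Q(-2) − 1 = 0 − 12 − 1 = -13, attained at (0, -2).

(0, -2)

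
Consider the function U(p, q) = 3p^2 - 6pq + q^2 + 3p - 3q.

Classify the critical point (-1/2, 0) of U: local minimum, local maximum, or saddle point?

saddle point

The Hessian of U is constant: H = [[6, -6], [-6, 2]].
det(H) = 6·2 − (-6)² = -24.
Since det(H) < 0, H is indefinite and the critical point is a saddle point.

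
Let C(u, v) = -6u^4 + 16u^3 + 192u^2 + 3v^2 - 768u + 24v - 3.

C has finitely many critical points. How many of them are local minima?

1

C separates as a function of u plus a function of v, so ∇C=0 decouples.
∂C/∂u = -24(u - 4)(u - 2)(u + 4) = 0 at u ∈ {-4, 2, 4}; ∂C/∂v = 6(v + 4) = 0 at v ∈ {-4}.
The Hessian is diagonal: diag(C_uu, C_vv). Second derivatives: C_uu(-4)=-1152, C_uu(2)=288, C_uu(4)=-384; C_vv(-4)=6.
Local minima occur where both diagonal entries positive: (2, -4). Count: 1.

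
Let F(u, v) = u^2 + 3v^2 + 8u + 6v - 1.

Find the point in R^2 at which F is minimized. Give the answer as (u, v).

(-4, -1)

F(u,v) separates as P(u) + Q(v) − 1, so its minimum is min P + min Q − 1.
P'(u) = 2u + 8 vanishes at u ∈ {-4}; Q'(v) = 6v + 6 vanishes at v ∈ {-1}.
Local minima of P (where P''>0): P(-4)=-16. Local minima of Q: Q(-1)=-3.
So the global minimum of F is P(-4) + Q(-1) − 1 = -16 − 3 − 1 = -20, attained at (-4, -1).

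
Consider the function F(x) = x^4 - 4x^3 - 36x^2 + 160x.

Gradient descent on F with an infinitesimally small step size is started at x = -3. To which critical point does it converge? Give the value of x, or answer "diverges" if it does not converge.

F'(x) = 4(x - 5)(x - 2)(x + 4), so F'(-3) = 160.
Gradient descent moves in the -F' direction, i.e. x is decreasing.
The nearest critical point in that direction is x = -4, where F'' = 216 > 0 (a local minimum). The iterate converges there.

-4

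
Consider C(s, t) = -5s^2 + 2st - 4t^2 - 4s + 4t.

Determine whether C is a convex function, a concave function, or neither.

C is quadratic, so its Hessian is the constant matrix H = [[-10, 2], [2, -8]].
det(H) = 76, tr(H) = -18.
det(H) > 0 and tr(H) < 0, so H is negative definite everywhere: concave.

concave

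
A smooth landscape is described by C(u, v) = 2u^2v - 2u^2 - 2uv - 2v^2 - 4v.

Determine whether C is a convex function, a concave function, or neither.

The term 2u^2v is cubic, so the Hessian is not constant.
∂²C/∂u² = 4v - 4, which takes both signs as v varies (negative for sufficiently negative v). A diagonal entry of the Hessian changing sign means the Hessian is neither positive- nor negative-semidefinite on all of R^2.

neither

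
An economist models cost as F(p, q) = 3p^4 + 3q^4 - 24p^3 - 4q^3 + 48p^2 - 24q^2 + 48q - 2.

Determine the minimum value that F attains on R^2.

-114

F(p,q) separates as A(p) + B(q) − 2, so its minimum is min A + min B − 2.
A'(p) = 12p(p - 4)(p - 2) vanishes at p ∈ {0, 2, 4}; B'(q) = 12(q - 2)(q - 1)(q + 2) vanishes at q ∈ {-2, 1, 2}.
Local minima of A (where A''>0): A(0)=0, A(4)=0. Local minima of B: B(-2)=-112, B(2)=16.
So the global minimum of F is A(0) + B(-2) − 2 = 0 − 112 − 2 = -114, attained at (0, -2).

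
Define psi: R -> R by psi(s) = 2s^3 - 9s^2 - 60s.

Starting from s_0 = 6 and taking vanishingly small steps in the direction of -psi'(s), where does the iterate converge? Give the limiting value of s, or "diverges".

psi'(s) = 6(s - 5)(s + 2), so psi'(6) = 48.
Gradient descent moves in the -psi' direction, i.e. s is decreasing.
The nearest critical point in that direction is s = 5, where psi'' = 42 > 0 (a local minimum). The iterate converges there.

5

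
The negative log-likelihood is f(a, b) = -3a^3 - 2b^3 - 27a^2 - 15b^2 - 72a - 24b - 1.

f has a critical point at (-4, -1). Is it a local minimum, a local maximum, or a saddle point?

saddle point

The mixed partial ∂²f/∂a∂b is 0, so the Hessian at any point is diag(f_aa, f_bb) = diag(-18(a + 3), -6(2b + 5)).
At (-4, -1): H = diag(18, -18).
The eigenvalues have opposite signs, so H is indefinite: a saddle point.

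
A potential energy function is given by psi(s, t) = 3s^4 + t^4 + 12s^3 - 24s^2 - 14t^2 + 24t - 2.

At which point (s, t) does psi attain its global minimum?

psi(s,t) separates as P(s) + Q(t) − 2, so its minimum is min P + min Q − 2.
P'(s) = 12s(s - 1)(s + 4) vanishes at s ∈ {-4, 0, 1}; Q'(t) = 4(t - 2)(t - 1)(t + 3) vanishes at t ∈ {-3, 1, 2}.
Local minima of P (where P''>0): P(-4)=-384, P(1)=-9. Local minima of Q: Q(-3)=-117, Q(2)=8.
So the global minimum of psi is P(-4) + Q(-3) − 2 = -384 − 117 − 2 = -503, attained at (-4, -3).

(-4, -3)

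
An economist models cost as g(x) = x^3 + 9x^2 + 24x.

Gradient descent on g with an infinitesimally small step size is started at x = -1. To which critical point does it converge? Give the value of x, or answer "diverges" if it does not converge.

-2

g'(x) = 3(x + 2)(x + 4), so g'(-1) = 9.
Gradient descent moves in the -g' direction, i.e. x is decreasing.
The nearest critical point in that direction is x = -2, where g'' = 6 > 0 (a local minimum). The iterate converges there.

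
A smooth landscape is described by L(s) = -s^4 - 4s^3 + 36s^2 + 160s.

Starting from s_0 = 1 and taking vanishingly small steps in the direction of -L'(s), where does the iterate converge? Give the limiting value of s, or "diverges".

-2

L'(s) = -4(s - 4)(s + 2)(s + 5), so L'(1) = 216.
Gradient descent moves in the -L' direction, i.e. s is decreasing.
The nearest critical point in that direction is s = -2, where L'' = 72 > 0 (a local minimum). The iterate converges there.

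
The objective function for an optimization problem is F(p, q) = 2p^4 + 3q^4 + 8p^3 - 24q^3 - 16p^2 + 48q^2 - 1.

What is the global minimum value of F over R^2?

F(p,q) separates as A(p) + B(q) − 1, so its minimum is min A + min B − 1.
A'(p) = 8p(p - 1)(p + 4) vanishes at p ∈ {-4, 0, 1}; B'(q) = 12q(q - 4)(q - 2) vanishes at q ∈ {0, 2, 4}.
Local minima of A (where A''>0): A(-4)=-256, A(1)=-6. Local minima of B: B(0)=0, B(4)=0.
So the global minimum of F is A(-4) + B(0) − 1 = -256 + 0 − 1 = -257, attained at (-4, 0).

-257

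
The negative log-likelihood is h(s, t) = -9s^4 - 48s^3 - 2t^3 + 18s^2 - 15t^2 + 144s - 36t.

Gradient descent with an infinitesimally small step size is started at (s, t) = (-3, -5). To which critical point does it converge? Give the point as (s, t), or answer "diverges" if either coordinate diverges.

h is separable, so gradient descent decouples: s follows -∂h/∂s, t follows -∂h/∂t.
∂h/∂s = -36(s - 1)(s + 1)(s + 4); at s=-3 this is -288, so s increases.
∂h/∂t = -6(t + 2)(t + 3); at t=-5 this is -36, so t increases.
s converges to its nearest critical value -1 (a local min of the s-part); t converges to -3. The iterate converges to (-1, -3).

(-1, -3)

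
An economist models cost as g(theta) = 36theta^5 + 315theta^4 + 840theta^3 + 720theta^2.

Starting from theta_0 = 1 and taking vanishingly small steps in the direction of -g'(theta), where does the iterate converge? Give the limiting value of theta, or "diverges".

g'(theta) = 180theta(theta + 1)(theta + 2)(theta + 4), so g'(1) = 5400.
Gradient descent moves in the -g' direction, i.e. theta is decreasing.
The nearest critical point in that direction is theta = 0, where g'' = 1440 > 0 (a local minimum). The iterate converges there.

0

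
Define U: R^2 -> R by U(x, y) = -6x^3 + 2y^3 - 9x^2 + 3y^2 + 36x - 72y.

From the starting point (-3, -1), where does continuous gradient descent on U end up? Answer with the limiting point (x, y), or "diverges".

U is separable, so gradient descent decouples: x follows -∂U/∂x, y follows -∂U/∂y.
∂U/∂x = -18(x - 1)(x + 2); at x=-3 this is -72, so x increases.
∂U/∂y = 6(y - 3)(y + 4); at y=-1 this is -72, so y increases.
x converges to its nearest critical value -2 (a local min of the x-part); y converges to 3. The iterate converges to (-2, 3).

(-2, 3)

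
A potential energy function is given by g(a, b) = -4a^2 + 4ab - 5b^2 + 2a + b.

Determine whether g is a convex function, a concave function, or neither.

g is quadratic, so its Hessian is the constant matrix H = [[-8, 4], [4, -10]].
det(H) = 64, tr(H) = -18.
det(H) > 0 and tr(H) < 0, so H is negative definite everywhere: concave.

concave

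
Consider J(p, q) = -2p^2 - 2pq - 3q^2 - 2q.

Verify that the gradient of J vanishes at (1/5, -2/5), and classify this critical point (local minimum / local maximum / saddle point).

local maximum

∇J = (-4p - 2q, -2p - 6q - 2); substituting (1/5, -2/5) gives ∇J = (0, 0), so (1/5, -2/5) is indeed a critical point.
The Hessian of J is constant: H = [[-4, -2], [-2, -6]].
det(H) = (-4)·(-6) − (-2)² = 20.
det(H) > 0 and tr(H) = -10 < 0, so H is negative definite and the point is a local maximum.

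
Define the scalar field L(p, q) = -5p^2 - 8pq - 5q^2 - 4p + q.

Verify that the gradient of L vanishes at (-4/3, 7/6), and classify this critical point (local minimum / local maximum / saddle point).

∇L = (-10p - 8q - 4, -8p - 10q + 1); substituting (-4/3, 7/6) gives ∇L = (0, 0), so (-4/3, 7/6) is indeed a critical point.
The Hessian of L is constant: H = [[-10, -8], [-8, -10]].
det(H) = (-10)·(-10) − (-8)² = 36.
det(H) > 0 and tr(H) = -20 < 0, so H is negative definite and the point is a local maximum.

local maximum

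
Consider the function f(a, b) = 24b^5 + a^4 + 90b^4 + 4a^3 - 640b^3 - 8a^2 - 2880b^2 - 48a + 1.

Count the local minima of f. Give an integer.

f separates as a function of a plus a function of b, so ∇f=0 decouples.
∂f/∂a = 4(a - 2)(a + 2)(a + 3) = 0 at a ∈ {-3, -2, 2}; ∂f/∂b = 120b(b - 4)(b + 3)(b + 4) = 0 at b ∈ {-4, -3, 0, 4}.
The Hessian is diagonal: diag(f_aa, f_bb). Second derivatives: f_aa(-3)=20, f_aa(-2)=-16, f_aa(2)=80; f_bb(-4)=-3840, f_bb(-3)=2520, f_bb(0)=-5760, f_bb(4)=26880.
Local minima occur where both diagonal entries positive: (-3, -3), (-3, 4), (2, -3), (2, 4). Count: 4.

4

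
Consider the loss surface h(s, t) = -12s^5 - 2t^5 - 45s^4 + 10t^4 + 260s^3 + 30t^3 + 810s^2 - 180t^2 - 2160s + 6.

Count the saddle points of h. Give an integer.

8

h separates as a function of s plus a function of t, so ∇h=0 decouples.
∂h/∂s = -60(s - 3)(s - 1)(s + 3)(s + 4) = 0 at s ∈ {-4, -3, 1, 3}; ∂h/∂t = -10t(t - 4)(t - 3)(t + 3) = 0 at t ∈ {-3, 0, 3, 4}.
The Hessian is diagonal: diag(h_ss, h_tt). Second derivatives: h_ss(-4)=2100, h_ss(-3)=-1440, h_ss(1)=2400, h_ss(3)=-5040; h_tt(-3)=1260, h_tt(0)=-360, h_tt(3)=180, h_tt(4)=-280.
Saddle points occur where the two diagonal entries have opposite signs: (-4, 0), (-4, 4), (-3, -3), (-3, 3), (1, 0), (1, 4), (3, -3), (3, 3). Count: 8.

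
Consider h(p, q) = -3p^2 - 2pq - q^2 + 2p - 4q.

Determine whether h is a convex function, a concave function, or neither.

h is quadratic, so its Hessian is the constant matrix H = [[-6, -2], [-2, -2]].
det(H) = 8, tr(H) = -8.
det(H) > 0 and tr(H) < 0, so H is negative definite everywhere: concave.

concave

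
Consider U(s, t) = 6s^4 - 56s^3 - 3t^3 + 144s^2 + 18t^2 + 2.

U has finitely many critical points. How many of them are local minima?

2

U separates as a function of s plus a function of t, so ∇U=0 decouples.
∂U/∂s = 24s(s - 4)(s - 3) = 0 at s ∈ {0, 3, 4}; ∂U/∂t = -9t(t - 4) = 0 at t ∈ {0, 4}.
The Hessian is diagonal: diag(U_ss, U_tt). Second derivatives: U_ss(0)=288, U_ss(3)=-72, U_ss(4)=96; U_tt(0)=36, U_tt(4)=-36.
Local minima occur where both diagonal entries positive: (0, 0), (4, 0). Count: 2.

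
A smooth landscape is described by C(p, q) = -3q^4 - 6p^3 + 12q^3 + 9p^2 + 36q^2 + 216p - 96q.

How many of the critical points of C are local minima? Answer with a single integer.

1

C separates as a function of p plus a function of q, so ∇C=0 decouples.
∂C/∂p = -18(p - 4)(p + 3) = 0 at p ∈ {-3, 4}; ∂C/∂q = -12(q - 4)(q - 1)(q + 2) = 0 at q ∈ {-2, 1, 4}.
The Hessian is diagonal: diag(C_pp, C_qq). Second derivatives: C_pp(-3)=126, C_pp(4)=-126; C_qq(-2)=-216, C_qq(1)=108, C_qq(4)=-216.
Local minima occur where both diagonal entries positive: (-3, 1). Count: 1.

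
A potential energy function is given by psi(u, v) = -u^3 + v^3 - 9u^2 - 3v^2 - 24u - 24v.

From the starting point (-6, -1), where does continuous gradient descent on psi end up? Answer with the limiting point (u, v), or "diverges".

(-4, 4)

psi is separable, so gradient descent decouples: u follows -∂psi/∂u, v follows -∂psi/∂v.
∂psi/∂u = -3(u + 2)(u + 4); at u=-6 this is -24, so u increases.
∂psi/∂v = 3(v - 4)(v + 2); at v=-1 this is -15, so v increases.
u converges to its nearest critical value -4 (a local min of the u-part); v converges to 4. The iterate converges to (-4, 4).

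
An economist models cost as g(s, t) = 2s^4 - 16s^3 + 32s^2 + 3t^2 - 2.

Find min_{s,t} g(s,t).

-2

g(s,t) separates as P(s) + Q(t) − 2, so its minimum is min P + min Q − 2.
P'(s) = 8s(s - 4)(s - 2) vanishes at s ∈ {0, 2, 4}; Q'(t) = 6t vanishes at t ∈ {0}.
Local minima of P (where P''>0): P(0)=0, P(4)=0. Local minima of Q: Q(0)=0.
So the global minimum of g is P(0) + Q(0) − 2 = 0 + 0 − 2 = -2, attained at (0, 0).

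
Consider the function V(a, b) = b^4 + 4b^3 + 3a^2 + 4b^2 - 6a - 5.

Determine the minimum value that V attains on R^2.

-8

V(a,b) separates as P(a) + Q(b) − 5, so its minimum is min P + min Q − 5.
P'(a) = 6a - 6 vanishes at a ∈ {1}; Q'(b) = 4b(b + 1)(b + 2) vanishes at b ∈ {-2, -1, 0}.
Local minima of P (where P''>0): P(1)=-3. Local minima of Q: Q(-2)=0, Q(0)=0.
So the global minimum of V is P(1) + Q(-2) − 5 = -3 + 0 − 5 = -8, attained at (1, -2).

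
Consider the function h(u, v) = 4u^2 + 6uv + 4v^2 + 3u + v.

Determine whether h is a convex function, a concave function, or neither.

convex

h is quadratic, so its Hessian is the constant matrix H = [[8, 6], [6, 8]].
det(H) = 28, tr(H) = 16.
det(H) > 0 and tr(H) > 0, so H is positive definite everywhere: convex.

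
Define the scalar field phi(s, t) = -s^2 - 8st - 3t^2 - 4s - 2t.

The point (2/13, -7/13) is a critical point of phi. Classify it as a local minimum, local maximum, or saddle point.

The Hessian of phi is constant: H = [[-2, -8], [-8, -6]].
det(H) = (-2)·(-6) − (-8)² = -52.
Since det(H) < 0, H is indefinite and the critical point is a saddle point.

saddle point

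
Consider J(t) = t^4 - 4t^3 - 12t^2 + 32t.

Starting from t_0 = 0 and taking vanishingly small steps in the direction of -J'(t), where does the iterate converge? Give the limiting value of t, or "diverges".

-2

J'(t) = 4(t - 4)(t - 1)(t + 2), so J'(0) = 32.
Gradient descent moves in the -J' direction, i.e. t is decreasing.
The nearest critical point in that direction is t = -2, where J'' = 72 > 0 (a local minimum). The iterate converges there.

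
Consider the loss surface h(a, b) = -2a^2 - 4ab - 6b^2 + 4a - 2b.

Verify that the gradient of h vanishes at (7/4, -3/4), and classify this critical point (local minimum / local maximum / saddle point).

∇h = (-4a - 4b + 4, -4a - 12b - 2); substituting (7/4, -3/4) gives ∇h = (0, 0), so (7/4, -3/4) is indeed a critical point.
The Hessian of h is constant: H = [[-4, -4], [-4, -12]].
det(H) = (-4)·(-12) − (-4)² = 32.
det(H) > 0 and tr(H) = -16 < 0, so H is negative definite and the point is a local maximum.

local maximum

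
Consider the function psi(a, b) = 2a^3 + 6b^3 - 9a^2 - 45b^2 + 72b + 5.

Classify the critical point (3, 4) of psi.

local minimum

The mixed partial ∂²psi/∂a∂b is 0, so the Hessian at any point is diag(psi_aa, psi_bb) = diag(6(2a - 3), 18(2b - 5)).
At (3, 4): H = diag(18, 54).
Both eigenvalues are positive, so H is positive definite: a local minimum.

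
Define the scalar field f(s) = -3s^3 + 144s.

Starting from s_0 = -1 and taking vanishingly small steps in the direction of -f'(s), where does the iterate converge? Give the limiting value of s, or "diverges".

f'(s) = -9(s - 4)(s + 4), so f'(-1) = 135.
Gradient descent moves in the -f' direction, i.e. s is decreasing.
The nearest critical point in that direction is s = -4, where f'' = 72 > 0 (a local minimum). The iterate converges there.

-4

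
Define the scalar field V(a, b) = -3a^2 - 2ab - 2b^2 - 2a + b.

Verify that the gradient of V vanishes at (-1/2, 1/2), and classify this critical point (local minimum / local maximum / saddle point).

local maximum

∇V = (-6a - 2b - 2, -2a - 4b + 1); substituting (-1/2, 1/2) gives ∇V = (0, 0), so (-1/2, 1/2) is indeed a critical point.
The Hessian of V is constant: H = [[-6, -2], [-2, -4]].
det(H) = (-6)·(-4) − (-2)² = 20.
det(H) > 0 and tr(H) = -10 < 0, so H is negative definite and the point is a local maximum.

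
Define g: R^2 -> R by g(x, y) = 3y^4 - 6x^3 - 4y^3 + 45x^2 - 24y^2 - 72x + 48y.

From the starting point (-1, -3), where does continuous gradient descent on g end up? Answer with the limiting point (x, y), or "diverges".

(1, -2)

g is separable, so gradient descent decouples: x follows -∂g/∂x, y follows -∂g/∂y.
∂g/∂x = -18(x - 4)(x - 1); at x=-1 this is -180, so x increases.
∂g/∂y = 12(y - 2)(y - 1)(y + 2); at y=-3 this is -240, so y increases.
x converges to its nearest critical value 1 (a local min of the x-part); y converges to -2. The iterate converges to (1, -2).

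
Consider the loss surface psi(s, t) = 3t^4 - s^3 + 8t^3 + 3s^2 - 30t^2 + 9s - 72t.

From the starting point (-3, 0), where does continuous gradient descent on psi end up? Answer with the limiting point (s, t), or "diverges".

(-1, 2)

psi is separable, so gradient descent decouples: s follows -∂psi/∂s, t follows -∂psi/∂t.
∂psi/∂s = -3(s - 3)(s + 1); at s=-3 this is -36, so s increases.
∂psi/∂t = 12(t - 2)(t + 1)(t + 3); at t=0 this is -72, so t increases.
s converges to its nearest critical value -1 (a local min of the s-part); t converges to 2. The iterate converges to (-1, 2).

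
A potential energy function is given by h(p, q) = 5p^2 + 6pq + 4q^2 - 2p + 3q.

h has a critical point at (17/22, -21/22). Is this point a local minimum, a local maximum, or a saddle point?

local minimum

The Hessian of h is constant: H = [[10, 6], [6, 8]].
det(H) = 10·8 − 6² = 44.
det(H) > 0 and tr(H) = 18 > 0, so H is positive definite and the point is a local minimum.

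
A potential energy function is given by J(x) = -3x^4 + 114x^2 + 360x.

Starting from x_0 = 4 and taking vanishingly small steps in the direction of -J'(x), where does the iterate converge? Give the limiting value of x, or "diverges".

-2

J'(x) = -12(x - 5)(x + 2)(x + 3), so J'(4) = 504.
Gradient descent moves in the -J' direction, i.e. x is decreasing.
The nearest critical point in that direction is x = -2, where J'' = 84 > 0 (a local minimum). The iterate converges there.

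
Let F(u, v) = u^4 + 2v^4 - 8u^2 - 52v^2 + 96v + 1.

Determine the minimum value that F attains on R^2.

-719

F(u,v) separates as P(u) + Q(v) + 1, so its minimum is min P + min Q + 1.
P'(u) = 4u(u - 2)(u + 2) vanishes at u ∈ {-2, 0, 2}; Q'(v) = 8(v - 3)(v - 1)(v + 4) vanishes at v ∈ {-4, 1, 3}.
Local minima of P (where P''>0): P(-2)=-16, P(2)=-16. Local minima of Q: Q(-4)=-704, Q(3)=-18.
So the global minimum of F is P(-2) + Q(-4) + 1 = -16 − 704 + 1 = -719, attained at (-2, -4).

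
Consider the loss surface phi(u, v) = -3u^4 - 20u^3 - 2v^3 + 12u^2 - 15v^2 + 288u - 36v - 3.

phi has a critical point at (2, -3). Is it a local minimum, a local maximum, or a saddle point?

The mixed partial ∂²phi/∂u∂v is 0, so the Hessian at any point is diag(phi_uu, phi_vv) = diag(12(-3u^2 - 10u + 2), -6(2v + 5)).
At (2, -3): H = diag(-360, 6).
The eigenvalues have opposite signs, so H is indefinite: a saddle point.

saddle point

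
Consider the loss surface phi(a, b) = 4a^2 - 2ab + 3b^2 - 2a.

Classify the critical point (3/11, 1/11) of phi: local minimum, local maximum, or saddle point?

local minimum

The Hessian of phi is constant: H = [[8, -2], [-2, 6]].
det(H) = 8·6 − (-2)² = 44.
det(H) > 0 and tr(H) = 14 > 0, so H is positive definite and the point is a local minimum.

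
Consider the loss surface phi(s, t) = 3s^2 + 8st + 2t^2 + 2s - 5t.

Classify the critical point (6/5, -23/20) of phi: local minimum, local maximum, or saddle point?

The Hessian of phi is constant: H = [[6, 8], [8, 4]].
det(H) = 6·4 − 8² = -40.
Since det(H) < 0, H is indefinite and the critical point is a saddle point.

saddle point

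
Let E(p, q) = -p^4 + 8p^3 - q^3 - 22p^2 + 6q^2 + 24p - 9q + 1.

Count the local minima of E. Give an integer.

1

E separates as a function of p plus a function of q, so ∇E=0 decouples.
∂E/∂p = -4(p - 3)(p - 2)(p - 1) = 0 at p ∈ {1, 2, 3}; ∂E/∂q = -3(q - 3)(q - 1) = 0 at q ∈ {1, 3}.
The Hessian is diagonal: diag(E_pp, E_qq). Second derivatives: E_pp(1)=-8, E_pp(2)=4, E_pp(3)=-8; E_qq(1)=6, E_qq(3)=-6.
Local minima occur where both diagonal entries positive: (2, 1). Count: 1.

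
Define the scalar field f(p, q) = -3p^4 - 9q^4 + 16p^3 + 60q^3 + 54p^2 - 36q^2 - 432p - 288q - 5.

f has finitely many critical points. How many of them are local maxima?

4

f separates as a function of p plus a function of q, so ∇f=0 decouples.
∂f/∂p = -12(p - 4)(p - 3)(p + 3) = 0 at p ∈ {-3, 3, 4}; ∂f/∂q = -36(q - 4)(q - 2)(q + 1) = 0 at q ∈ {-1, 2, 4}.
The Hessian is diagonal: diag(f_pp, f_qq). Second derivatives: f_pp(-3)=-504, f_pp(3)=72, f_pp(4)=-84; f_qq(-1)=-540, f_qq(2)=216, f_qq(4)=-360.
Local maxima occur where both diagonal entries negative: (-3, -1), (-3, 4), (4, -1), (4, 4). Count: 4.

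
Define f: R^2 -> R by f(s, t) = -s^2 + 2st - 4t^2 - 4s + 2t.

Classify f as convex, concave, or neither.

concave

f is quadratic, so its Hessian is the constant matrix H = [[-2, 2], [2, -8]].
det(H) = 12, tr(H) = -10.
det(H) > 0 and tr(H) < 0, so H is negative definite everywhere: concave.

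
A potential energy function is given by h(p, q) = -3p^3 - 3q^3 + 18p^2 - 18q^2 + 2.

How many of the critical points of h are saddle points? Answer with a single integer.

2

h separates as a function of p plus a function of q, so ∇h=0 decouples.
∂h/∂p = -9p(p - 4) = 0 at p ∈ {0, 4}; ∂h/∂q = -9q(q + 4) = 0 at q ∈ {-4, 0}.
The Hessian is diagonal: diag(h_pp, h_qq). Second derivatives: h_pp(0)=36, h_pp(4)=-36; h_qq(-4)=36, h_qq(0)=-36.
Saddle points occur where the two diagonal entries have opposite signs: (0, 0), (4, -4). Count: 2.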